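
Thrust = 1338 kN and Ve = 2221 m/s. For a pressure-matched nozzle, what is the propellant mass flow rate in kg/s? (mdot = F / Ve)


mdot = F / Ve = 1338000 / 2221 = 602.4 kg/s

602.4 kg/s


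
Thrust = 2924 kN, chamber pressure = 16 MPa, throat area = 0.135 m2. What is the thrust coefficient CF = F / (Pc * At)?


CF = 2924000 / (16e6 * 0.135) = 1.35

1.35


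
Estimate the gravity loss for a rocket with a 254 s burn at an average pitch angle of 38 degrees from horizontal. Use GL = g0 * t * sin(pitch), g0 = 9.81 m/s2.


GL = 9.81 * 254 * sin(38 deg) = 1534 m/s

1534 m/s


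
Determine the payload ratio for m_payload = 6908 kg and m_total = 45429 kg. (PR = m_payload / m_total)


PR = 6908 / 45429 = 0.1521

0.1521


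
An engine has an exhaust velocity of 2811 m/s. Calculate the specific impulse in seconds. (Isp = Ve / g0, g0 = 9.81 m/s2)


Isp = Ve / g0 = 2811 / 9.81 = 286.5 s

286.5 s


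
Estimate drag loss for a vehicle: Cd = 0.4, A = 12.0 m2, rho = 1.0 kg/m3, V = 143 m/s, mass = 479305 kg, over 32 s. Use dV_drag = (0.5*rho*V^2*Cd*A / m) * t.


D = 0.5 * 1.0 * 143^2 * 0.4 * 12.0 = 49077.6 N
a = 49077.6 / 479305 = 0.1024 m/s2
dV = 0.1024 * 32 = 3.3 m/s

3.3 m/s


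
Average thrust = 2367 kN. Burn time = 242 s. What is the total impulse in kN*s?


It = 2367 * 242 = 572814 kN*s

572814 kN*s


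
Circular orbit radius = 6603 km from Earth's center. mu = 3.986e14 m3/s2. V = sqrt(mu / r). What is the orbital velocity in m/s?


V = sqrt(3.986e14 / 6603000) = 7770 m/s

7770 m/s


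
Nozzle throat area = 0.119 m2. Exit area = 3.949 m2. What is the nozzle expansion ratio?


AR = 3.949 / 0.119 = 33.2

33.2


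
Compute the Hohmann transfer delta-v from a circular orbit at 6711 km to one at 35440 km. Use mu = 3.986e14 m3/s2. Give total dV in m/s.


V1 = sqrt(mu/r1) = 7706.82 m/s
dV1 = V1*(sqrt(2*r2/(r1+r2)) - 1) = 2287.04 m/s
V2 = sqrt(mu/r2) = 3353.68 m/s
dV2 = V2*(1 - sqrt(2*r1/(r1+r2))) = 1461.22 m/s
Total dV = 3748 m/s

3748 m/s


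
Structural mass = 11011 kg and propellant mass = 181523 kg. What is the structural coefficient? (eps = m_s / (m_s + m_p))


eps = 11011 / (11011 + 181523) = 0.0572

0.0572


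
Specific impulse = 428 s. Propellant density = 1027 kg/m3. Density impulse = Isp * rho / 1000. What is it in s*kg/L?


rho*Isp = 428 * 1027 / 1000 = 440 s*kg/L

440 s*kg/L


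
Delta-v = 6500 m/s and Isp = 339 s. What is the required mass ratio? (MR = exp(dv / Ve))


Ve = 339 * 9.81 = 3325.59 m/s
MR = exp(6500 / 3325.59) = 7.061

7.061


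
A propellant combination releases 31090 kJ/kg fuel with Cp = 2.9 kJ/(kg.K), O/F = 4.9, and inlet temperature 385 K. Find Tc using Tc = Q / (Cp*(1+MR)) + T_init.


Tc = 31090 / (2.9 * (1 + 4.9)) + 385 = 2202 K

2202 K


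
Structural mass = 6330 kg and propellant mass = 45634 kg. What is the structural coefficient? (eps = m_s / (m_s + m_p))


eps = 6330 / (6330 + 45634) = 0.1218

0.1218


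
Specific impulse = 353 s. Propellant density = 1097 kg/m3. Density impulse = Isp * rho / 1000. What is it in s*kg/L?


rho*Isp = 353 * 1097 / 1000 = 387 s*kg/L

387 s*kg/L


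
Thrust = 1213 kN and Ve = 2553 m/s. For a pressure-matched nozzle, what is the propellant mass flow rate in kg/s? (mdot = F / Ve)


mdot = F / Ve = 1213000 / 2553 = 475.1 kg/s

475.1 kg/s


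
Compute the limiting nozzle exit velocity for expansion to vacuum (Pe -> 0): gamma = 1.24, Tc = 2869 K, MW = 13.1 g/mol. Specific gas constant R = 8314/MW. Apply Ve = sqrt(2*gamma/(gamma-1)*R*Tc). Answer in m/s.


R = 8314 / 13.1 = 634.66 J/(kg.K)
Ve = sqrt(2 * 1.24 / (1.24 - 1) * 634.66 * 2869) = 4338 m/s

4338 m/s


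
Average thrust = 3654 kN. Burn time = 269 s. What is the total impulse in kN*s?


It = 3654 * 269 = 982926 kN*s

982926 kN*s


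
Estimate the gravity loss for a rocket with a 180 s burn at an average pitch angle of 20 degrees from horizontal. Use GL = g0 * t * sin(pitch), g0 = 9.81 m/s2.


GL = 9.81 * 180 * sin(20 deg) = 604 m/s

604 m/s


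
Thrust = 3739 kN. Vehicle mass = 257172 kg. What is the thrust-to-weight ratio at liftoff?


TWR = 3739000 / (257172 * 9.81) = 1.48

1.48


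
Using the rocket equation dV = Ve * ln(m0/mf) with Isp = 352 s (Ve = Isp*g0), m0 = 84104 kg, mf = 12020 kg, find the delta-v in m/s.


Ve = 352 * 9.81 = 3453.12 m/s
dV = 3453.12 * ln(84104/12020) = 6718 m/s

6718 m/s


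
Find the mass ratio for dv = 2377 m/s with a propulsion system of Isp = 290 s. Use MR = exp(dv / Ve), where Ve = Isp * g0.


Ve = 290 * 9.81 = 2844.9 m/s
MR = exp(2377 / 2844.9) = 2.306

2.306


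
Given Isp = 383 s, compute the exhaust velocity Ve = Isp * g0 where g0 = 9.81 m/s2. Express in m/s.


Ve = Isp * g0 = 383 * 9.81 = 3757.2 m/s

3757.2 m/s


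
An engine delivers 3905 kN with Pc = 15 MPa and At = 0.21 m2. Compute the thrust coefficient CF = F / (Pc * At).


CF = 3905000 / (15e6 * 0.21) = 1.24

1.24


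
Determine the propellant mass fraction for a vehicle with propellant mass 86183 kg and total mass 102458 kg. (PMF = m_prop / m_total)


PMF = 86183 / 102458 = 0.841

0.841


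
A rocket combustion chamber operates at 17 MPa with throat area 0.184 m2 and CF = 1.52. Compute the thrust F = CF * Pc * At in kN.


F = 1.52 * 17e6 * 0.184 = 4.7546e+06 N = 4754.6 kN

4754.6 kN


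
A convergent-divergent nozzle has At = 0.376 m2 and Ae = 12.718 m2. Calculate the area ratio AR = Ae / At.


AR = 12.718 / 0.376 = 33.8

33.8


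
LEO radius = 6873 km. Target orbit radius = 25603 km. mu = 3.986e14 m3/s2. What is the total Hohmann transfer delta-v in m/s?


V1 = sqrt(mu/r1) = 7615.45 m/s
dV1 = V1*(sqrt(2*r2/(r1+r2)) - 1) = 1947.12 m/s
V2 = sqrt(mu/r2) = 3945.69 m/s
dV2 = V2*(1 - sqrt(2*r1/(r1+r2))) = 1378.67 m/s
Total dV = 3326 m/s

3326 m/s


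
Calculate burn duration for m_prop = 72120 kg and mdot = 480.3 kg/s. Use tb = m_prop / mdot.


tb = 72120 / 480.3 = 150.2 s

150.2 s


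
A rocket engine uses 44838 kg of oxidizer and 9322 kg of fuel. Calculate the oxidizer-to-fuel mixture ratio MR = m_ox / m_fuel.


MR = 44838 / 9322 = 4.81

4.81


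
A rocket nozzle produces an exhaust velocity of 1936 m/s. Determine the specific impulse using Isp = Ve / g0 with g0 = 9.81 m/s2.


Isp = Ve / g0 = 1936 / 9.81 = 197.3 s

197.3 s


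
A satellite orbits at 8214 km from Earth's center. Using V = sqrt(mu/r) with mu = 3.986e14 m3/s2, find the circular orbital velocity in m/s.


V = sqrt(3.986e14 / 8214000) = 6966 m/s

6966 m/s


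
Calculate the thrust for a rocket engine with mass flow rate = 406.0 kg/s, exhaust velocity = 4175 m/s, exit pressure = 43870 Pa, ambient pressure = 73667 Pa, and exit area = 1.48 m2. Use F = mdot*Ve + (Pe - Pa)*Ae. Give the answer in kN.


F = 406.0 * 4175 + (43870 - 73667) * 1.48 = 1.6510e+06 N = 1651.0 kN

1651.0 kN


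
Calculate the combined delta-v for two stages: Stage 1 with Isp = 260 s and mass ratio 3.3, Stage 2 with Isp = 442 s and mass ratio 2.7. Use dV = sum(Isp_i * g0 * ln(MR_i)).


dV1 = 260 * 9.81 * ln(3.3) = 3045.2 m/s
dV2 = 442 * 9.81 * ln(2.7) = 4306.8 m/s
Total dV = 3045.2 + 4306.8 = 7352.0 m/s ~ 7352 m/s

7352 m/s


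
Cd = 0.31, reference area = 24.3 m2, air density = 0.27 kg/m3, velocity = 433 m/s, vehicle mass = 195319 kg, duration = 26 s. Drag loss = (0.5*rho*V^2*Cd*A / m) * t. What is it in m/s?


D = 0.5 * 0.27 * 433^2 * 0.31 * 24.3 = 190667.88 N
a = 190667.88 / 195319 = 0.9762 m/s2
dV = 0.9762 * 26 = 25.4 m/s

25.4 m/s


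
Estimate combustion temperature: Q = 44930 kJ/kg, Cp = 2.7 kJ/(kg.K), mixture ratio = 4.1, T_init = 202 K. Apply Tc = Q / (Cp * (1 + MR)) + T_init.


Tc = 44930 / (2.7 * (1 + 4.1)) + 202 = 3465 K

3465 K


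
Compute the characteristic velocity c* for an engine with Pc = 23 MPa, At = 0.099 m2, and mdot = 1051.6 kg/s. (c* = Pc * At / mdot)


c* = 23e6 * 0.099 / 1051.6 = 2165 m/s

2165 m/s


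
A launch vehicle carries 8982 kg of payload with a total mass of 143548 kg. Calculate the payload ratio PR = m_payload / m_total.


PR = 8982 / 143548 = 0.0626

0.0626


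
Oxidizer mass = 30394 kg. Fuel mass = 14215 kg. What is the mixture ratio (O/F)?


MR = 30394 / 14215 = 2.14

2.14


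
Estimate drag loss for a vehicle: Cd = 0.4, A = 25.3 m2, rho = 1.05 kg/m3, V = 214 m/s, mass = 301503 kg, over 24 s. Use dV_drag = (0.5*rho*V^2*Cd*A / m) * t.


D = 0.5 * 1.05 * 214^2 * 0.4 * 25.3 = 243314.15 N
a = 243314.15 / 301503 = 0.807 m/s2
dV = 0.807 * 24 = 19.4 m/s

19.4 m/s


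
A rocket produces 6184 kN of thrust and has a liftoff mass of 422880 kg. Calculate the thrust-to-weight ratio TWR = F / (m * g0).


TWR = 6184000 / (422880 * 9.81) = 1.49

1.49


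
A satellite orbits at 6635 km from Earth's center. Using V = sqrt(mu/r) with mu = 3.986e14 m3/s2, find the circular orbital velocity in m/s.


V = sqrt(3.986e14 / 6635000) = 7751 m/s

7751 m/s


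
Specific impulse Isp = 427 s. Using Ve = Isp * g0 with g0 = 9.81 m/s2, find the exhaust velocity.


Ve = Isp * g0 = 427 * 9.81 = 4188.9 m/s

4188.9 m/s


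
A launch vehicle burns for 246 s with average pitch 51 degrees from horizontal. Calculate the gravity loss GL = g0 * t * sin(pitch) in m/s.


GL = 9.81 * 246 * sin(51 deg) = 1875 m/s

1875 m/s


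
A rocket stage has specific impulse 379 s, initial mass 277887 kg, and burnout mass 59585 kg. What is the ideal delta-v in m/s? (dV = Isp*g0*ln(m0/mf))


Ve = 379 * 9.81 = 3717.99 m/s
dV = 3717.99 * ln(277887/59585) = 5725 m/s

5725 m/s


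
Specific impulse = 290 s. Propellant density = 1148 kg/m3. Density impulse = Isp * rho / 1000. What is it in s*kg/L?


rho*Isp = 290 * 1148 / 1000 = 333 s*kg/L

333 s*kg/L


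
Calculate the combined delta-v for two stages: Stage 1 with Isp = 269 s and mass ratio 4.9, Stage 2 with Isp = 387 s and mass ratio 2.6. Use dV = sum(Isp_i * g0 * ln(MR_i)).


dV1 = 269 * 9.81 * ln(4.9) = 4193.8 m/s
dV2 = 387 * 9.81 * ln(2.6) = 3627.6 m/s
Total dV = 4193.8 + 3627.6 = 7821.4 m/s ~ 7821 m/s

7821 m/s


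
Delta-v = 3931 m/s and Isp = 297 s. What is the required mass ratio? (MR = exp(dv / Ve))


Ve = 297 * 9.81 = 2913.57 m/s
MR = exp(3931 / 2913.57) = 3.854

3.854


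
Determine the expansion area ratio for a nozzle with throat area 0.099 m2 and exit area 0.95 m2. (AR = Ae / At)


AR = 0.95 / 0.099 = 9.6

9.6


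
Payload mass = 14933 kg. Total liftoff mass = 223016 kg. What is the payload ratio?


PR = 14933 / 223016 = 0.067

0.067


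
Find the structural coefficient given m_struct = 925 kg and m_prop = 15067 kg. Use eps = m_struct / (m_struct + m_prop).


eps = 925 / (925 + 15067) = 0.0578

0.0578


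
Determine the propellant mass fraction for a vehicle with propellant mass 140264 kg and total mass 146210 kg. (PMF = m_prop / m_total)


PMF = 140264 / 146210 = 0.959

0.959


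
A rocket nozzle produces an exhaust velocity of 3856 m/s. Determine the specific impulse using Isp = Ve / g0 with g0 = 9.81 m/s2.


Isp = Ve / g0 = 3856 / 9.81 = 393.1 s

393.1 s


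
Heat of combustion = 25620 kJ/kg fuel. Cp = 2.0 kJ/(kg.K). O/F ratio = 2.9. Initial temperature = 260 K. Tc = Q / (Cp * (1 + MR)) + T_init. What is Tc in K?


Tc = 25620 / (2.0 * (1 + 2.9)) + 260 = 3545 K

3545 K


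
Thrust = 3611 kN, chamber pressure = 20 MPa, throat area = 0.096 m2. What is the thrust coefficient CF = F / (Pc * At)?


CF = 3611000 / (20e6 * 0.096) = 1.88

1.88


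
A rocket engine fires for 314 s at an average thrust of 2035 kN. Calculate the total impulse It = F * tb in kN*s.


It = 2035 * 314 = 638990 kN*s

638990 kN*s


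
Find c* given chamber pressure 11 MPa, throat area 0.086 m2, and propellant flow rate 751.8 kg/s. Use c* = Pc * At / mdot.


c* = 11e6 * 0.086 / 751.8 = 1258 m/s

1258 m/s


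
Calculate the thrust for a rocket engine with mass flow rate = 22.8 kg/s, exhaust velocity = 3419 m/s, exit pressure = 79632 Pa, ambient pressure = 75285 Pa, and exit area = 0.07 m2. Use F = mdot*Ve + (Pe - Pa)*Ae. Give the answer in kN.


F = 22.8 * 3419 + (79632 - 75285) * 0.07 = 78257.0 N = 78.3 kN

78.3 kN


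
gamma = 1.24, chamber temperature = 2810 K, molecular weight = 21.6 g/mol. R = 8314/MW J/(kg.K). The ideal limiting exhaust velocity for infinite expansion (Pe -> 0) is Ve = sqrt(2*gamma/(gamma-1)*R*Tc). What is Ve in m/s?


R = 8314 / 21.6 = 384.91 J/(kg.K)
Ve = sqrt(2 * 1.24 / (1.24 - 1) * 384.91 * 2810) = 3343 m/s

3343 m/s


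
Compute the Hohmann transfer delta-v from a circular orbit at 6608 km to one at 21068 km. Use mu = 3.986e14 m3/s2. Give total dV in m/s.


V1 = sqrt(mu/r1) = 7766.65 m/s
dV1 = V1*(sqrt(2*r2/(r1+r2)) - 1) = 1816.51 m/s
V2 = sqrt(mu/r2) = 4349.68 m/s
dV2 = V2*(1 - sqrt(2*r1/(r1+r2))) = 1343.91 m/s
Total dV = 3160 m/s

3160 m/s


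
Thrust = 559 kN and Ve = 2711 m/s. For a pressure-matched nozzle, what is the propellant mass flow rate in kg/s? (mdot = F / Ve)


mdot = F / Ve = 559000 / 2711 = 206.2 kg/s

206.2 kg/s


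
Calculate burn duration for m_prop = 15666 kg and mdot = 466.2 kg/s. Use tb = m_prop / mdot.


tb = 15666 / 466.2 = 33.6 s

33.6 s


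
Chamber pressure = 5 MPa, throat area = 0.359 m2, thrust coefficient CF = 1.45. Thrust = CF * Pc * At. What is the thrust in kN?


F = 1.45 * 5e6 * 0.359 = 2.6028e+06 N = 2602.8 kN

2602.8 kN


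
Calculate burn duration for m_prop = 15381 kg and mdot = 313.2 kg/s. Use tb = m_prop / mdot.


tb = 15381 / 313.2 = 49.1 s

49.1 s


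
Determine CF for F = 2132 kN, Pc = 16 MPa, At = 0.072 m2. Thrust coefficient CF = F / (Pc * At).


CF = 2132000 / (16e6 * 0.072) = 1.85

1.85


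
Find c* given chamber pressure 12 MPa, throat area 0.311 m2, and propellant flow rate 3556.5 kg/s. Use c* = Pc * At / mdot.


c* = 12e6 * 0.311 / 3556.5 = 1049 m/s

1049 m/s


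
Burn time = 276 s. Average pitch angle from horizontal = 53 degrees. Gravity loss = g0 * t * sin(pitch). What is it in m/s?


GL = 9.81 * 276 * sin(53 deg) = 2162 m/s

2162 m/s


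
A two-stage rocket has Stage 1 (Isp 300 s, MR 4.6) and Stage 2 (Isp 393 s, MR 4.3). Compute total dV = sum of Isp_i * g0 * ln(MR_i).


dV1 = 300 * 9.81 * ln(4.6) = 4491.2 m/s
dV2 = 393 * 9.81 * ln(4.3) = 5623.4 m/s
Total dV = 4491.2 + 5623.4 = 10114.6 m/s ~ 10115 m/s

10115 m/s


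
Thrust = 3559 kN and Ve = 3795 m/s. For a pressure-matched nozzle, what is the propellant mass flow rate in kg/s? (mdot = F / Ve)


mdot = F / Ve = 3559000 / 3795 = 937.8 kg/s

937.8 kg/s


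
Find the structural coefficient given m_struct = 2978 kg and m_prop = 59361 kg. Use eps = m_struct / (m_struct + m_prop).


eps = 2978 / (2978 + 59361) = 0.0478

0.0478


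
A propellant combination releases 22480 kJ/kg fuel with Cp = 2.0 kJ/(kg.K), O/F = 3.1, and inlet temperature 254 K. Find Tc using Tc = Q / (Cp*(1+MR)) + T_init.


Tc = 22480 / (2.0 * (1 + 3.1)) + 254 = 2995 K

2995 K


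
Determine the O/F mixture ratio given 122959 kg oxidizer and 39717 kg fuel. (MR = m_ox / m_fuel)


MR = 122959 / 39717 = 3.1

3.1


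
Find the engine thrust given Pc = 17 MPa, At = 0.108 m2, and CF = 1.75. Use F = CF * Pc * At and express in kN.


F = 1.75 * 17e6 * 0.108 = 3.2130e+06 N = 3213.0 kN

3213.0 kN


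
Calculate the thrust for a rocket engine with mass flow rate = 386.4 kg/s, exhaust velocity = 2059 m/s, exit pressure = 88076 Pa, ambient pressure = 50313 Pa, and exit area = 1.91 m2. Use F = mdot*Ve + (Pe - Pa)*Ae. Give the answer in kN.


F = 386.4 * 2059 + (88076 - 50313) * 1.91 = 867725.0 N = 867.7 kN

867.7 kN


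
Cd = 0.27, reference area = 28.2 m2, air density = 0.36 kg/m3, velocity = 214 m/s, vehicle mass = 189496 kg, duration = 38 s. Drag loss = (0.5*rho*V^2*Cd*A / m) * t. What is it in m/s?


D = 0.5 * 0.36 * 214^2 * 0.27 * 28.2 = 62764.33 N
a = 62764.33 / 189496 = 0.3312 m/s2
dV = 0.3312 * 38 = 12.6 m/s

12.6 m/s


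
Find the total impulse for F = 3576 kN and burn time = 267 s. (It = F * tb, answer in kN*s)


It = 3576 * 267 = 954792 kN*s

954792 kN*s


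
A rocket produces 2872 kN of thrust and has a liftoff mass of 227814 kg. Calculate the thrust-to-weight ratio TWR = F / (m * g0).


TWR = 2872000 / (227814 * 9.81) = 1.29

1.29


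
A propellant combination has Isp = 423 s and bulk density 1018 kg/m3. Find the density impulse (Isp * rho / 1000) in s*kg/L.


rho*Isp = 423 * 1018 / 1000 = 431 s*kg/L

431 s*kg/L


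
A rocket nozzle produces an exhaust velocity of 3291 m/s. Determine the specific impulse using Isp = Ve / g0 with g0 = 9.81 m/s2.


Isp = Ve / g0 = 3291 / 9.81 = 335.5 s

335.5 s


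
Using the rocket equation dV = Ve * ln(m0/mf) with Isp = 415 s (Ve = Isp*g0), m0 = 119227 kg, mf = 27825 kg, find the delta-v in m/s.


Ve = 415 * 9.81 = 4071.15 m/s
dV = 4071.15 * ln(119227/27825) = 5924 m/s

5924 m/s


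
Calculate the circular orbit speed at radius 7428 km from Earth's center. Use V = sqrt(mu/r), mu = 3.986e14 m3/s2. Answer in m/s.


V = sqrt(3.986e14 / 7428000) = 7325 m/s

7325 m/s


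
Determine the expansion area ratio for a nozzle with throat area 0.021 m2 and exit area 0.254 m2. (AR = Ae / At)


AR = 0.254 / 0.021 = 12.1

12.1


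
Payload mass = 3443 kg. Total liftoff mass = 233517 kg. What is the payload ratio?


PR = 3443 / 233517 = 0.0147

0.0147


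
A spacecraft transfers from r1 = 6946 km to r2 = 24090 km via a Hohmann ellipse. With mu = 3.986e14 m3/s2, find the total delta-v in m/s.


V1 = sqrt(mu/r1) = 7575.32 m/s
dV1 = V1*(sqrt(2*r2/(r1+r2)) - 1) = 1863.15 m/s
V2 = sqrt(mu/r2) = 4067.71 m/s
dV2 = V2*(1 - sqrt(2*r1/(r1+r2))) = 1346.27 m/s
Total dV = 3209 m/s

3209 m/s


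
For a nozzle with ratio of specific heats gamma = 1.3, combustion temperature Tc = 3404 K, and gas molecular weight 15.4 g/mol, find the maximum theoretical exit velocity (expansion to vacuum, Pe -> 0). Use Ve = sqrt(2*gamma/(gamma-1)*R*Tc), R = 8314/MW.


R = 8314 / 15.4 = 539.87 J/(kg.K)
Ve = sqrt(2 * 1.3 / (1.3 - 1) * 539.87 * 3404) = 3991 m/s

3991 m/s


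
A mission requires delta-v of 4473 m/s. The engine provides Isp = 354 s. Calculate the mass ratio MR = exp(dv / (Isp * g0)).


Ve = 354 * 9.81 = 3472.74 m/s
MR = exp(4473 / 3472.74) = 3.626

3.626


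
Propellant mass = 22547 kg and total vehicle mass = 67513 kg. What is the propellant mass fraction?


PMF = 22547 / 67513 = 0.334

0.334


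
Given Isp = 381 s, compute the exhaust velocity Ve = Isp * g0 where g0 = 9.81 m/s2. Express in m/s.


Ve = Isp * g0 = 381 * 9.81 = 3737.6 m/s

3737.6 m/s


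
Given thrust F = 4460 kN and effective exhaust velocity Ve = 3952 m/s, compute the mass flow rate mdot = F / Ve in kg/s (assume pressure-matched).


mdot = F / Ve = 4460000 / 3952 = 1128.5 kg/s

1128.5 kg/s


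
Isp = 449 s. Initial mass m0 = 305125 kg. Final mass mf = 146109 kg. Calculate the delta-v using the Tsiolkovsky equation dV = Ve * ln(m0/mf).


Ve = 449 * 9.81 = 4404.69 m/s
dV = 4404.69 * ln(305125/146109) = 3243 m/s

3243 m/s


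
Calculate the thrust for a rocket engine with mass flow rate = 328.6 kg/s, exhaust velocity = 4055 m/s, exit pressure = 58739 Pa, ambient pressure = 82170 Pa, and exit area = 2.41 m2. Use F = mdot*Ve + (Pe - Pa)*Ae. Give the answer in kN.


F = 328.6 * 4055 + (58739 - 82170) * 2.41 = 1.2760e+06 N = 1276.0 kN

1276.0 kN


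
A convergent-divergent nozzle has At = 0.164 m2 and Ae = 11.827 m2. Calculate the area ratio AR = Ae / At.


AR = 11.827 / 0.164 = 72.1

72.1


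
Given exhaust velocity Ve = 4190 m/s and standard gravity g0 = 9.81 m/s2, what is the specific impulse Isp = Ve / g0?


Isp = Ve / g0 = 4190 / 9.81 = 427.1 s

427.1 s


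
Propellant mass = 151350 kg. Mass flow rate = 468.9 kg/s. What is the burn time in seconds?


tb = 151350 / 468.9 = 322.8 s

322.8 s


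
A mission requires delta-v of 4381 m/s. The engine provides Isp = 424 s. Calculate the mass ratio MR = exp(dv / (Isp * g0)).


Ve = 424 * 9.81 = 4159.44 m/s
MR = exp(4381 / 4159.44) = 2.867

2.867


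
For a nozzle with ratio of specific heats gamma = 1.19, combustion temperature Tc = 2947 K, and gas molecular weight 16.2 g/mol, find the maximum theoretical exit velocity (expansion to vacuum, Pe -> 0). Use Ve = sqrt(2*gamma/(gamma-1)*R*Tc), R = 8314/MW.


R = 8314 / 16.2 = 513.21 J/(kg.K)
Ve = sqrt(2 * 1.19 / (1.19 - 1) * 513.21 * 2947) = 4353 m/s

4353 m/s


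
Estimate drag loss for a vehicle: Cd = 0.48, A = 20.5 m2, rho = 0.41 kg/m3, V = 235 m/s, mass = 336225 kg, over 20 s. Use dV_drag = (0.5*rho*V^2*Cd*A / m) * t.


D = 0.5 * 0.41 * 235^2 * 0.48 * 20.5 = 111399.87 N
a = 111399.87 / 336225 = 0.3313 m/s2
dV = 0.3313 * 20 = 6.6 m/s

6.6 m/s


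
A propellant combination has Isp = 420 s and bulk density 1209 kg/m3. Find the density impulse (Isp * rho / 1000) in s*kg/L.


rho*Isp = 420 * 1209 / 1000 = 508 s*kg/L

508 s*kg/L


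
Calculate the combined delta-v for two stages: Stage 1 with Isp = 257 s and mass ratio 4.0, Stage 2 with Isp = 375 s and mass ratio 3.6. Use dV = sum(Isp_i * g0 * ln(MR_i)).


dV1 = 257 * 9.81 * ln(4.0) = 3495.1 m/s
dV2 = 375 * 9.81 * ln(3.6) = 4712.2 m/s
Total dV = 3495.1 + 4712.2 = 8207.3 m/s ~ 8207 m/s

8207 m/s


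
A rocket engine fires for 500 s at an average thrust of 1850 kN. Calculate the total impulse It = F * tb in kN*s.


It = 1850 * 500 = 925000 kN*s

925000 kN*s


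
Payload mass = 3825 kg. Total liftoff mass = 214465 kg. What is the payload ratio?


PR = 3825 / 214465 = 0.0178

0.0178


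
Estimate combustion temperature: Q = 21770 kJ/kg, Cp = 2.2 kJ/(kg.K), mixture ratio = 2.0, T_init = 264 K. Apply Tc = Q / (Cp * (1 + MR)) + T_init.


Tc = 21770 / (2.2 * (1 + 2.0)) + 264 = 3562 K

3562 K


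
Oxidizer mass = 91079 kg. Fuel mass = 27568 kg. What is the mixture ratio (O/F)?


MR = 91079 / 27568 = 3.3

3.3


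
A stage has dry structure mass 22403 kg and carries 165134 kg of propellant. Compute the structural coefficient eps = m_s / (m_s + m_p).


eps = 22403 / (22403 + 165134) = 0.1195

0.1195


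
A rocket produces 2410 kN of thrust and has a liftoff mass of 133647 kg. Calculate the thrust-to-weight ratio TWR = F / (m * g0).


TWR = 2410000 / (133647 * 9.81) = 1.84

1.84


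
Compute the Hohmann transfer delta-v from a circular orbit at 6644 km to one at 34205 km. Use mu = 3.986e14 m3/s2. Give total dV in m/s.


V1 = sqrt(mu/r1) = 7745.58 m/s
dV1 = V1*(sqrt(2*r2/(r1+r2)) - 1) = 2278.0 m/s
V2 = sqrt(mu/r2) = 3413.69 m/s
dV2 = V2*(1 - sqrt(2*r1/(r1+r2))) = 1466.7 m/s
Total dV = 3745 m/s

3745 m/s


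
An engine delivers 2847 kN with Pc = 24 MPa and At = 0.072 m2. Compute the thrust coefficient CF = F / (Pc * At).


CF = 2847000 / (24e6 * 0.072) = 1.65

1.65


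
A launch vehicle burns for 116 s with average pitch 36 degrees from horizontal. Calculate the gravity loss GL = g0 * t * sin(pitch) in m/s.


GL = 9.81 * 116 * sin(36 deg) = 669 m/s

669 m/s


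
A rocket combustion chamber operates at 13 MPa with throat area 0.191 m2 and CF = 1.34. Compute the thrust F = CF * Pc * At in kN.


F = 1.34 * 13e6 * 0.191 = 3.3272e+06 N = 3327.2 kN

3327.2 kN


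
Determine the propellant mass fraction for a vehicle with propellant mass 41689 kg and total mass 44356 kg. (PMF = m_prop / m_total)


PMF = 41689 / 44356 = 0.94

0.94


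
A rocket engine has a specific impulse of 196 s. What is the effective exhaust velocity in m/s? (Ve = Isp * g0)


Ve = Isp * g0 = 196 * 9.81 = 1922.8 m/s

1922.8 m/s


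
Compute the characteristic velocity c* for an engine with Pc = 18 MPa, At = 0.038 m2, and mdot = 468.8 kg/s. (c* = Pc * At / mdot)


c* = 18e6 * 0.038 / 468.8 = 1459 m/s

1459 m/s


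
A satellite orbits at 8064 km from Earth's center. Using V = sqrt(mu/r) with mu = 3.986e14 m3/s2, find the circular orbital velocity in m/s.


V = sqrt(3.986e14 / 8064000) = 7031 m/s

7031 m/s


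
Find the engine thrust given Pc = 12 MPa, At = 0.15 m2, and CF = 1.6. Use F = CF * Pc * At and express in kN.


F = 1.6 * 12e6 * 0.15 = 2.8800e+06 N = 2880.0 kN

2880.0 kN


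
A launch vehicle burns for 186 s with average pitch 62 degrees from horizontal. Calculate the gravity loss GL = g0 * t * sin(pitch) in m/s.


GL = 9.81 * 186 * sin(62 deg) = 1611 m/s

1611 m/s


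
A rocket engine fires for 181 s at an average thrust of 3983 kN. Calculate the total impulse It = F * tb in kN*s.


It = 3983 * 181 = 720923 kN*s

720923 kN*s


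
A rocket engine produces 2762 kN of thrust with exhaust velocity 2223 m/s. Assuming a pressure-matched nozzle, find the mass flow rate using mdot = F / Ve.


mdot = F / Ve = 2762000 / 2223 = 1242.5 kg/s

1242.5 kg/s


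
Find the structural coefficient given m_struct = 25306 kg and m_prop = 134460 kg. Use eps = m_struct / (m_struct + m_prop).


eps = 25306 / (25306 + 134460) = 0.1584

0.1584


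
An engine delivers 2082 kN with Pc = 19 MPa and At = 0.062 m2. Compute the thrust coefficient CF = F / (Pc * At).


CF = 2082000 / (19e6 * 0.062) = 1.77

1.77


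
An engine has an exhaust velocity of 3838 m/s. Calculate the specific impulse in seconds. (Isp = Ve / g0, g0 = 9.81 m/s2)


Isp = Ve / g0 = 3838 / 9.81 = 391.2 s

391.2 s


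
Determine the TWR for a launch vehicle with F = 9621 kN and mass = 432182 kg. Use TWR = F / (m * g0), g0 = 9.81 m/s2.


TWR = 9621000 / (432182 * 9.81) = 2.27

2.27


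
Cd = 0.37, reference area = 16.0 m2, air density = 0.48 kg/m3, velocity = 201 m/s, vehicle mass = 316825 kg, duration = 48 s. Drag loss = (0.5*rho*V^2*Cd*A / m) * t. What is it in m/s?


D = 0.5 * 0.48 * 201^2 * 0.37 * 16.0 = 57401.74 N
a = 57401.74 / 316825 = 0.1812 m/s2
dV = 0.1812 * 48 = 8.7 m/s

8.7 m/s


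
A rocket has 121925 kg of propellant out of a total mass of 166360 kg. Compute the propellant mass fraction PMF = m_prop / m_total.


PMF = 121925 / 166360 = 0.733

0.733


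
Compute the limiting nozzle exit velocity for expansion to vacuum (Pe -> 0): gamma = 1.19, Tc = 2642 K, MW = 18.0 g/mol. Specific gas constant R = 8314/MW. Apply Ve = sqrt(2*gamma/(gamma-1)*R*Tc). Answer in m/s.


R = 8314 / 18.0 = 461.89 J/(kg.K)
Ve = sqrt(2 * 1.19 / (1.19 - 1) * 461.89 * 2642) = 3910 m/s

3910 m/s


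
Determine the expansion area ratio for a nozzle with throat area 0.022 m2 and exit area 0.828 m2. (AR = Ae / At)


AR = 0.828 / 0.022 = 37.6

37.6


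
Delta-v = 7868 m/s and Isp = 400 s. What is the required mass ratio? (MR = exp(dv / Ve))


Ve = 400 * 9.81 = 3924.0 m/s
MR = exp(7868 / 3924.0) = 7.427

7.427


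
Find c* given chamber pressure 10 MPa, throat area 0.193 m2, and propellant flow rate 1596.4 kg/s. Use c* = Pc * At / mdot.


c* = 10e6 * 0.193 / 1596.4 = 1209 m/s

1209 m/s


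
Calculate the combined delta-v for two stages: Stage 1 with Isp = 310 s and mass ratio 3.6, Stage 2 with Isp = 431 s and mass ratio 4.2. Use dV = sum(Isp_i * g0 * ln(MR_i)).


dV1 = 310 * 9.81 * ln(3.6) = 3895.4 m/s
dV2 = 431 * 9.81 * ln(4.2) = 6067.7 m/s
Total dV = 3895.4 + 6067.7 = 9963.1 m/s ~ 9963 m/s

9963 m/s


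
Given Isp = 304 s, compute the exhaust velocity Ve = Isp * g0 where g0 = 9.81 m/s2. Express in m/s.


Ve = Isp * g0 = 304 * 9.81 = 2982.2 m/s

2982.2 m/s


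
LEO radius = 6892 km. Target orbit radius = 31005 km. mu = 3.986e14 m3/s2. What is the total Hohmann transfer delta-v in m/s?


V1 = sqrt(mu/r1) = 7604.94 m/s
dV1 = V1*(sqrt(2*r2/(r1+r2)) - 1) = 2123.08 m/s
V2 = sqrt(mu/r2) = 3585.53 m/s
dV2 = V2*(1 - sqrt(2*r1/(r1+r2))) = 1423.12 m/s
Total dV = 3546 m/s

3546 m/s


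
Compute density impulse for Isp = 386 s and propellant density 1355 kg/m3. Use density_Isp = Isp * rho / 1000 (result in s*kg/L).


rho*Isp = 386 * 1355 / 1000 = 523 s*kg/L

523 s*kg/L


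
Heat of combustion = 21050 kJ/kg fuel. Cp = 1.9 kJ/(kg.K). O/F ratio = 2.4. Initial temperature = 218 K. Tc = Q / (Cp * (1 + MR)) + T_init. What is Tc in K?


Tc = 21050 / (1.9 * (1 + 2.4)) + 218 = 3477 K

3477 K


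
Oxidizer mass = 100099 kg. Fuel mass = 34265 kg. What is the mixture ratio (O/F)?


MR = 100099 / 34265 = 2.92

2.92


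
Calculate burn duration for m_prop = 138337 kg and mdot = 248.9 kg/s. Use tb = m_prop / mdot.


tb = 138337 / 248.9 = 555.8 s

555.8 s


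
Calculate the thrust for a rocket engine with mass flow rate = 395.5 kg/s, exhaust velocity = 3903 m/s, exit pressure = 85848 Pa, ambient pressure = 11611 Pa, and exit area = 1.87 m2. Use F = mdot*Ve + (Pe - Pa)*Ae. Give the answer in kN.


F = 395.5 * 3903 + (85848 - 11611) * 1.87 = 1.6825e+06 N = 1682.5 kN

1682.5 kN


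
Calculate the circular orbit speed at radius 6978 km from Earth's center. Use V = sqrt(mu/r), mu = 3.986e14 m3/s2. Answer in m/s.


V = sqrt(3.986e14 / 6978000) = 7558 m/s

7558 m/s


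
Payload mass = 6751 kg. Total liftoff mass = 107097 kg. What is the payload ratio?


PR = 6751 / 107097 = 0.063

0.063


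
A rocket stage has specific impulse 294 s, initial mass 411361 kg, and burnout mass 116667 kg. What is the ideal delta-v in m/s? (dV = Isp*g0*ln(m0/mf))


Ve = 294 * 9.81 = 2884.14 m/s
dV = 2884.14 * ln(411361/116667) = 3634 m/s

3634 m/s


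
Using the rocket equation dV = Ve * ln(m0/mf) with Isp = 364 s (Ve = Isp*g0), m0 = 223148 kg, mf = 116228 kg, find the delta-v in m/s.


Ve = 364 * 9.81 = 3570.84 m/s
dV = 3570.84 * ln(223148/116228) = 2329 m/s

2329 m/s


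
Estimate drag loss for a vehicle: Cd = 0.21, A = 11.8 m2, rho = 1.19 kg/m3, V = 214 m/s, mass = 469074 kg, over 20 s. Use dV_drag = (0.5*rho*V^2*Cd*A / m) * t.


D = 0.5 * 1.19 * 214^2 * 0.21 * 11.8 = 67522.08 N
a = 67522.08 / 469074 = 0.1439 m/s2
dV = 0.1439 * 20 = 2.9 m/s

2.9 m/s


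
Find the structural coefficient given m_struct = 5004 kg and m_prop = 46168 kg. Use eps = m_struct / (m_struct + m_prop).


eps = 5004 / (5004 + 46168) = 0.0978

0.0978


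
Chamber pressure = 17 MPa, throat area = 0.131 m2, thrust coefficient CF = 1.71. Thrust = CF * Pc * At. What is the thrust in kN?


F = 1.71 * 17e6 * 0.131 = 3.8082e+06 N = 3808.2 kN

3808.2 kN


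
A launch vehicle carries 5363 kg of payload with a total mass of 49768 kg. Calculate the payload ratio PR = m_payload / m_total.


PR = 5363 / 49768 = 0.1078

0.1078


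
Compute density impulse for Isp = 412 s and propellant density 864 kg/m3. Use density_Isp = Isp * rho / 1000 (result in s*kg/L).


rho*Isp = 412 * 864 / 1000 = 356 s*kg/L

356 s*kg/L


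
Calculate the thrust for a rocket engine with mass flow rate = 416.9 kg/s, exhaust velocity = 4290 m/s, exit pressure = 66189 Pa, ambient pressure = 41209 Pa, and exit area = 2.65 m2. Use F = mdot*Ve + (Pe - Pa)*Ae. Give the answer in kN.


F = 416.9 * 4290 + (66189 - 41209) * 2.65 = 1.8547e+06 N = 1854.7 kN

1854.7 kN


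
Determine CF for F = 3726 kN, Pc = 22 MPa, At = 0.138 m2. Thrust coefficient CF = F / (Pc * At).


CF = 3726000 / (22e6 * 0.138) = 1.23

1.23


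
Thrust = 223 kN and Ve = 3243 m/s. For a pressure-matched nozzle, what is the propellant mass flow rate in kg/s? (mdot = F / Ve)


mdot = F / Ve = 223000 / 3243 = 68.8 kg/s

68.8 kg/s


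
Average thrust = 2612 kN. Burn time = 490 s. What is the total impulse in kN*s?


It = 2612 * 490 = 1279880 kN*s

1279880 kN*s


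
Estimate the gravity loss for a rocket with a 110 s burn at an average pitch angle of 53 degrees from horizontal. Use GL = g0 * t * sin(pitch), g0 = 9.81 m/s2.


GL = 9.81 * 110 * sin(53 deg) = 862 m/s

862 m/s


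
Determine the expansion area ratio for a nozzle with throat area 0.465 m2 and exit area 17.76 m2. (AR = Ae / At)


AR = 17.76 / 0.465 = 38.2

38.2


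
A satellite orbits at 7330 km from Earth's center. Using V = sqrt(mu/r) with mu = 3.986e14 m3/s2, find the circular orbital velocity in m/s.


V = sqrt(3.986e14 / 7330000) = 7374 m/s

7374 m/s


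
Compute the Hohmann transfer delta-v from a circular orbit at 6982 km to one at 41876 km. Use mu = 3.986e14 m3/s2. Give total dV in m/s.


V1 = sqrt(mu/r1) = 7555.77 m/s
dV1 = V1*(sqrt(2*r2/(r1+r2)) - 1) = 2336.79 m/s
V2 = sqrt(mu/r2) = 3085.22 m/s
dV2 = V2*(1 - sqrt(2*r1/(r1+r2))) = 1435.83 m/s
Total dV = 3773 m/s

3773 m/s


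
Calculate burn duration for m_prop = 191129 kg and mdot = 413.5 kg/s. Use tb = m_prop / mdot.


tb = 191129 / 413.5 = 462.2 s

462.2 s


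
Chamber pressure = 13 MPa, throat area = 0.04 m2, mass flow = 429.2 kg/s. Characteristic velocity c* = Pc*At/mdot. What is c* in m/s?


c* = 13e6 * 0.04 / 429.2 = 1212 m/s

1212 m/s


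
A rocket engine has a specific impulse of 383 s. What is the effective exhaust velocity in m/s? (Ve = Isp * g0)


Ve = Isp * g0 = 383 * 9.81 = 3757.2 m/s

3757.2 m/s


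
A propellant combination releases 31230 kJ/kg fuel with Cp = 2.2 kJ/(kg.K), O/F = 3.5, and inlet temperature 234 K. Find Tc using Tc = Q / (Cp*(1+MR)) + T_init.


Tc = 31230 / (2.2 * (1 + 3.5)) + 234 = 3389 K

3389 K


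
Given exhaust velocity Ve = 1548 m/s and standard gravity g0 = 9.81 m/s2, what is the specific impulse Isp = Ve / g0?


Isp = Ve / g0 = 1548 / 9.81 = 157.8 s

157.8 s


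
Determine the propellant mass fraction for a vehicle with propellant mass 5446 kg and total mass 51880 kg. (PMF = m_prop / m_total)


PMF = 5446 / 51880 = 0.105

0.105


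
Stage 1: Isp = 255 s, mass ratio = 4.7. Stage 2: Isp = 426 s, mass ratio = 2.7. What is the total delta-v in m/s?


dV1 = 255 * 9.81 * ln(4.7) = 3871.3 m/s
dV2 = 426 * 9.81 * ln(2.7) = 4150.9 m/s
Total dV = 3871.3 + 4150.9 = 8022.2 m/s ~ 8022 m/s

8022 m/s


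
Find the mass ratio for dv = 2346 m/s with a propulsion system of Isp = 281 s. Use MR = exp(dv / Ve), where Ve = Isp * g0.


Ve = 281 * 9.81 = 2756.61 m/s
MR = exp(2346 / 2756.61) = 2.342

2.342


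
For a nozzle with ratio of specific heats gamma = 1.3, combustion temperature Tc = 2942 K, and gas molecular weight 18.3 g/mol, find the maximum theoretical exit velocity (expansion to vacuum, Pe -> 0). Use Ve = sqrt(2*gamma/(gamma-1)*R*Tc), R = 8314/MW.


R = 8314 / 18.3 = 454.32 J/(kg.K)
Ve = sqrt(2 * 1.3 / (1.3 - 1) * 454.32 * 2942) = 3404 m/s

3404 m/s


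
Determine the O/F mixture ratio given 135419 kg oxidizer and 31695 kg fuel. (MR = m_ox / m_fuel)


MR = 135419 / 31695 = 4.27

4.27


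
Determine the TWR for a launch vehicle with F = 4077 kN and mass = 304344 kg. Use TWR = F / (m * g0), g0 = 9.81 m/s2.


TWR = 4077000 / (304344 * 9.81) = 1.37

1.37


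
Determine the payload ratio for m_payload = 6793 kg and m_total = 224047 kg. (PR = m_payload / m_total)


PR = 6793 / 224047 = 0.0303

0.0303


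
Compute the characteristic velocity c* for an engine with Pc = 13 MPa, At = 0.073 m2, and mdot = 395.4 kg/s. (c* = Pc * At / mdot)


c* = 13e6 * 0.073 / 395.4 = 2400 m/s

2400 m/s


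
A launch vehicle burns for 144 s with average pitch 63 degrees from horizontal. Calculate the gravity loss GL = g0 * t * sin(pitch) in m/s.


GL = 9.81 * 144 * sin(63 deg) = 1259 m/s

1259 m/s


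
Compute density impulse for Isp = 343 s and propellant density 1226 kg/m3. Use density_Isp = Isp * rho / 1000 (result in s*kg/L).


rho*Isp = 343 * 1226 / 1000 = 421 s*kg/L

421 s*kg/L


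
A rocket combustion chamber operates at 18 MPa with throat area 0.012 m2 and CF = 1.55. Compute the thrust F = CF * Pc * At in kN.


F = 1.55 * 18e6 * 0.012 = 334800.0 N = 334.8 kN

334.8 kN


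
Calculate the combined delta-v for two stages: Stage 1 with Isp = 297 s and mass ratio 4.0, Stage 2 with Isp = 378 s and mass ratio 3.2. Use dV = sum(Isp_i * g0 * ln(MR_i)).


dV1 = 297 * 9.81 * ln(4.0) = 4039.1 m/s
dV2 = 378 * 9.81 * ln(3.2) = 4313.2 m/s
Total dV = 4039.1 + 4313.2 = 8352.3 m/s ~ 8352 m/s

8352 m/s


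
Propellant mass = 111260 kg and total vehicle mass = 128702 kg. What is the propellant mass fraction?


PMF = 111260 / 128702 = 0.864

0.864


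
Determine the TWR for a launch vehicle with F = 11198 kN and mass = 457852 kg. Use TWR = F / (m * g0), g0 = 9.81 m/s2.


TWR = 11198000 / (457852 * 9.81) = 2.49

2.49


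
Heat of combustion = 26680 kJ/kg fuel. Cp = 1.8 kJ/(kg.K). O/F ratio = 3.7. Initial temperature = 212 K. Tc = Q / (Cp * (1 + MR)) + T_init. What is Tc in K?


Tc = 26680 / (1.8 * (1 + 3.7)) + 212 = 3366 K

3366 K


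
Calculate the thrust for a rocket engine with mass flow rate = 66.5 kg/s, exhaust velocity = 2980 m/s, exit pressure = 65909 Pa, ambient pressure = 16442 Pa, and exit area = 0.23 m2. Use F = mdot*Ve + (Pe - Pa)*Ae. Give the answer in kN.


F = 66.5 * 2980 + (65909 - 16442) * 0.23 = 209547.0 N = 209.5 kN

209.5 kN


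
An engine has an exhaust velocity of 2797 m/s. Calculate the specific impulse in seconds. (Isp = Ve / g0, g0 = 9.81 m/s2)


Isp = Ve / g0 = 2797 / 9.81 = 285.1 s

285.1 s


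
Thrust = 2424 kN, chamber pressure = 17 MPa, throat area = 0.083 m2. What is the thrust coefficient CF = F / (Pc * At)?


CF = 2424000 / (17e6 * 0.083) = 1.72

1.72


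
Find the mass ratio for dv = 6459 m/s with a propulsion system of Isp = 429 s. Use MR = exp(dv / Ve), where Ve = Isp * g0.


Ve = 429 * 9.81 = 4208.49 m/s
MR = exp(6459 / 4208.49) = 4.64

4.64


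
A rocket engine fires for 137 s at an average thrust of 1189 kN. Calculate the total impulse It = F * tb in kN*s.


It = 1189 * 137 = 162893 kN*s

162893 kN*s


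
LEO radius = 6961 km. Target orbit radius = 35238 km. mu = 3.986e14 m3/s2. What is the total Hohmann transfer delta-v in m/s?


V1 = sqrt(mu/r1) = 7567.16 m/s
dV1 = V1*(sqrt(2*r2/(r1+r2)) - 1) = 2212.02 m/s
V2 = sqrt(mu/r2) = 3363.28 m/s
dV2 = V2*(1 - sqrt(2*r1/(r1+r2))) = 1431.48 m/s
Total dV = 3643 m/s

3643 m/s


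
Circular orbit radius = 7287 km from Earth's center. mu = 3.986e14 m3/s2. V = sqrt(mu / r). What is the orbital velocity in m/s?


V = sqrt(3.986e14 / 7287000) = 7396 m/s

7396 m/s


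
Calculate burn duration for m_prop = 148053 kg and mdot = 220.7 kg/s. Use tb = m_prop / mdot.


tb = 148053 / 220.7 = 670.8 s

670.8 s


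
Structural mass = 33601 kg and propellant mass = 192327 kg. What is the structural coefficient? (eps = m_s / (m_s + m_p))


eps = 33601 / (33601 + 192327) = 0.1487

0.1487


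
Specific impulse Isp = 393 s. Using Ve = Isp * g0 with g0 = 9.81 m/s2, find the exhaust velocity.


Ve = Isp * g0 = 393 * 9.81 = 3855.3 m/s

3855.3 m/s


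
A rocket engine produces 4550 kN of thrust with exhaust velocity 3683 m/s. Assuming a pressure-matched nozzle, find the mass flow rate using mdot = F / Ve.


mdot = F / Ve = 4550000 / 3683 = 1235.4 kg/s

1235.4 kg/s


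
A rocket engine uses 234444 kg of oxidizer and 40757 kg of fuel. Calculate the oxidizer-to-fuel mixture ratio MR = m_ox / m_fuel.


MR = 234444 / 40757 = 5.75

5.75


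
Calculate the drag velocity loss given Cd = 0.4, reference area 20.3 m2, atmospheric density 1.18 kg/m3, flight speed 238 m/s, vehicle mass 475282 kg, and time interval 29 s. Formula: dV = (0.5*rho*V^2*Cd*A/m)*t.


D = 0.5 * 1.18 * 238^2 * 0.4 * 20.3 = 271370.08 N
a = 271370.08 / 475282 = 0.571 m/s2
dV = 0.571 * 29 = 16.6 m/s

16.6 m/s


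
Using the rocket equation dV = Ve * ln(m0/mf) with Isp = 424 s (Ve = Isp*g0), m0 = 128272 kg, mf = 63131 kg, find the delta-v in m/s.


Ve = 424 * 9.81 = 4159.44 m/s
dV = 4159.44 * ln(128272/63131) = 2949 m/s

2949 m/s


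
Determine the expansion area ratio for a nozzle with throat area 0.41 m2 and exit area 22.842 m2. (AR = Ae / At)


AR = 22.842 / 0.41 = 55.7

55.7


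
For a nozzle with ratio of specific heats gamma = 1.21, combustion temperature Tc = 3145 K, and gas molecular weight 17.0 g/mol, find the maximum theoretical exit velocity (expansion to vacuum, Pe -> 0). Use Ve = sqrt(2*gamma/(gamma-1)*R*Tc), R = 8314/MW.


R = 8314 / 17.0 = 489.06 J/(kg.K)
Ve = sqrt(2 * 1.21 / (1.21 - 1) * 489.06 * 3145) = 4210 m/s

4210 m/s
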